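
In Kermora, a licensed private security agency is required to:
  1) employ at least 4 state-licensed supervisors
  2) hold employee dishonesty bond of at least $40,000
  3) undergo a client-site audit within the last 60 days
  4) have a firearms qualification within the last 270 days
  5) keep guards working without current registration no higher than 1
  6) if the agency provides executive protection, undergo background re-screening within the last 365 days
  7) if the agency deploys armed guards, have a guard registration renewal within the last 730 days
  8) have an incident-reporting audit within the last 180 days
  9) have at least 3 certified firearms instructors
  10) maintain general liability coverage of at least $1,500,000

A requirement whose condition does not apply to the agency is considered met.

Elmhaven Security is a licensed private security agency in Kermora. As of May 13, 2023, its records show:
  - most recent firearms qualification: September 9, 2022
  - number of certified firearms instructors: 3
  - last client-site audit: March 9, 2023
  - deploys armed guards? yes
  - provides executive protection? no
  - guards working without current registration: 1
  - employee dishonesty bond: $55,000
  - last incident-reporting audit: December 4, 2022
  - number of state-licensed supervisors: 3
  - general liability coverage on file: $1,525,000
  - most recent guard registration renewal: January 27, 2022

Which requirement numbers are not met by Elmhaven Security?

1. state-licensed supervisors 3 < 4 → not met
2. employee dishonesty bond $55,000 ≥ $40,000 → met
3. client-site audit 65 days ago vs limit 60 → not met
4. firearms qualification 246 days ago vs limit 270 → met
5. guards working without current registration 1 ≤ 1 → met
6. condition 'provides executive protection' does not hold → requirement n/a → met
7. condition 'deploys armed guards' holds; guard registration renewal 471 days ago vs limit 730 → met
8. incident-reporting audit 160 days ago vs limit 180 → met
9. certified firearms instructors 3 ≥ 3 → met
10. general liability coverage $1,525,000 ≥ $1,500,000 → met
Not met: 1, 3

1, 3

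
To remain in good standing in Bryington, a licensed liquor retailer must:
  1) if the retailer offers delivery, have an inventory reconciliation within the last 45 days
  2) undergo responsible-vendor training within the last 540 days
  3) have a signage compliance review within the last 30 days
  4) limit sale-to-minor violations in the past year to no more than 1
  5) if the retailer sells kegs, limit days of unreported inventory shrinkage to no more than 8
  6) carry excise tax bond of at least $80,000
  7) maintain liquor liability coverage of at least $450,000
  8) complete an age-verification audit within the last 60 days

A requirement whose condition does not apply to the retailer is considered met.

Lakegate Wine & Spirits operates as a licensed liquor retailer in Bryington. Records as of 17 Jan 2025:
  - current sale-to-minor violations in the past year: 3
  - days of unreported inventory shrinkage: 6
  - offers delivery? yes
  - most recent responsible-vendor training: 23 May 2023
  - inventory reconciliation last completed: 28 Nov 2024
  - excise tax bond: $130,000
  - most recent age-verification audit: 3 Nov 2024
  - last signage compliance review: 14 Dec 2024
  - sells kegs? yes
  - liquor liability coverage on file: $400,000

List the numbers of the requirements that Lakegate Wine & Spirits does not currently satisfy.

1. condition 'offers delivery' holds; inventory reconciliation 50 days ago vs limit 45 → not met
2. responsible-vendor training 605 days ago vs limit 540 → not met
3. signage compliance review 34 days ago vs limit 30 → not met
4. sale-to-minor violations in the past year 3 > 1 → not met
5. condition 'sells kegs' holds; days of unreported inventory shrinkage 6 ≤ 8 → met
6. excise tax bond $130,000 ≥ $80,000 → met
7. liquor liability coverage $400,000 < $450,000 → not met
8. age-verification audit 75 days ago vs limit 60 → not met
Not met: 1, 2, 3, 4, 7, 8

1, 2, 3, 4, 7, 8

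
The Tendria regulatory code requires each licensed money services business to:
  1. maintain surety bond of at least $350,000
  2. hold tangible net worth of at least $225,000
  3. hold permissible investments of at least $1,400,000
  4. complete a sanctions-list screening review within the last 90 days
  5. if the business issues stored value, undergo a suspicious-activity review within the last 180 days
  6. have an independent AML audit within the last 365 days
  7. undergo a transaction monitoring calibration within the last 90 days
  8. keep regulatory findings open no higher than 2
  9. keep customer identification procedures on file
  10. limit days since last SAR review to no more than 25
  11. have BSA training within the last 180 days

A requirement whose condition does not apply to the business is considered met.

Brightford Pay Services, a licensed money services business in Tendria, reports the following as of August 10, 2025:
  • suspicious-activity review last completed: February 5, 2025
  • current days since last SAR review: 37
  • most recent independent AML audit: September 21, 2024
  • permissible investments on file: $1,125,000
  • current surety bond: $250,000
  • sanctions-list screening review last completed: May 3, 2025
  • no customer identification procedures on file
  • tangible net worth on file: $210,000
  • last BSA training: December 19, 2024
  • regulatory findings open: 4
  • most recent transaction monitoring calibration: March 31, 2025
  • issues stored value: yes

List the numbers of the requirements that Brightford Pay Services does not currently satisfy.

1, 2, 3, 4, 5, 7, 8, 9, 10, 11

1. surety bond $250,000 < $350,000 → not met
2. tangible net worth $210,000 < $225,000 → not met
3. permissible investments $1,125,000 < $1,400,000 → not met
4. sanctions-list screening review 99 days ago vs limit 90 → not met
5. condition 'issues stored value' holds; suspicious-activity review 186 days ago vs limit 180 → not met
6. independent AML audit 323 days ago vs limit 365 → met
7. transaction monitoring calibration 132 days ago vs limit 90 → not met
8. regulatory findings open 4 > 2 → not met
9. customer identification procedures absent → not met
10. days since last SAR review 37 > 25 → not met
11. BSA training 234 days ago vs limit 180 → not met
Not met: 1, 2, 3, 4, 5, 7, 8, 9, 10, 11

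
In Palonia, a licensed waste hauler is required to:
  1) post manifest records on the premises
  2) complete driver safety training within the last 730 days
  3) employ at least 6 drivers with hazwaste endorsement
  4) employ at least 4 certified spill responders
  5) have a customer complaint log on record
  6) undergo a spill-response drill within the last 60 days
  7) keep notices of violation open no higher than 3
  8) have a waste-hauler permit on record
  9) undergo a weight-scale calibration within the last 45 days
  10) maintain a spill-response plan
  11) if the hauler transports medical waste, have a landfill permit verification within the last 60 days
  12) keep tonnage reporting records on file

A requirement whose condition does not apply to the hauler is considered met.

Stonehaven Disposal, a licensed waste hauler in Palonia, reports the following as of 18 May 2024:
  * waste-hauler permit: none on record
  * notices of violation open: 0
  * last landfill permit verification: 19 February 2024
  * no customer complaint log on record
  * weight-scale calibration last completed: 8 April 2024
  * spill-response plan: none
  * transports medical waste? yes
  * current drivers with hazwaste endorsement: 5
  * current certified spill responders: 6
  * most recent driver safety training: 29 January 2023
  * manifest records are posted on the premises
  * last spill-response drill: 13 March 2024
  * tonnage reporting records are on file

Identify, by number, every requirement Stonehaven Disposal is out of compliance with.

3, 5, 6, 8, 10, 11

1. manifest records present → met
2. driver safety training 475 days ago vs limit 730 → met
3. drivers with hazwaste endorsement 5 < 6 → not met
4. certified spill responders 6 ≥ 4 → met
5. customer complaint log absent → not met
6. spill-response drill 66 days ago vs limit 60 → not met
7. notices of violation open 0 ≤ 3 → met
8. waste-hauler permit absent → not met
9. weight-scale calibration 40 days ago vs limit 45 → met
10. spill-response plan absent → not met
11. condition 'transports medical waste' holds; landfill permit verification 89 days ago vs limit 60 → not met
12. tonnage reporting records present → met
Not met: 3, 5, 6, 8, 10, 11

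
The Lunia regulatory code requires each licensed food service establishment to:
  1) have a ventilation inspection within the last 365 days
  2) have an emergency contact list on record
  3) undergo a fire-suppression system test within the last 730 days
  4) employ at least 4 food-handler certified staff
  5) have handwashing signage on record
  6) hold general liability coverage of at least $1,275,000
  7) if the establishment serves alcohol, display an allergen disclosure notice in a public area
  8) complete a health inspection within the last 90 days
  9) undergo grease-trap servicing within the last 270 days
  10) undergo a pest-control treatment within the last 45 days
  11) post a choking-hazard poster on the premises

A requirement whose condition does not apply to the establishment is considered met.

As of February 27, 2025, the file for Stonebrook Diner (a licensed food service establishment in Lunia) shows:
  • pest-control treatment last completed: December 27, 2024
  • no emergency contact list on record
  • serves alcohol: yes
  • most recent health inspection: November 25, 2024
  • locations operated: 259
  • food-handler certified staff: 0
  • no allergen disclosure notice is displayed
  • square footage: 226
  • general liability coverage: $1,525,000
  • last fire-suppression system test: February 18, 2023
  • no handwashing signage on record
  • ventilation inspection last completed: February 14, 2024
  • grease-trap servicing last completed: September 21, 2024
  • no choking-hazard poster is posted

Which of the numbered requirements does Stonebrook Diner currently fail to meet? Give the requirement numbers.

1, 2, 3, 4, 5, 7, 8, 10, 11

1. ventilation inspection 379 days ago vs limit 365 → not met
2. emergency contact list absent → not met
3. fire-suppression system test 740 days ago vs limit 730 → not met
4. food-handler certified staff 0 < 4 → not met
5. handwashing signage absent → not met
6. general liability coverage $1,525,000 ≥ $1,275,000 → met
7. condition 'serves alcohol' holds; allergen disclosure notice absent → not met
8. health inspection 94 days ago vs limit 90 → not met
9. grease-trap servicing 159 days ago vs limit 270 → met
10. pest-control treatment 62 days ago vs limit 45 → not met
11. choking-hazard poster absent → not met
Not met: 1, 2, 3, 4, 5, 7, 8, 10, 11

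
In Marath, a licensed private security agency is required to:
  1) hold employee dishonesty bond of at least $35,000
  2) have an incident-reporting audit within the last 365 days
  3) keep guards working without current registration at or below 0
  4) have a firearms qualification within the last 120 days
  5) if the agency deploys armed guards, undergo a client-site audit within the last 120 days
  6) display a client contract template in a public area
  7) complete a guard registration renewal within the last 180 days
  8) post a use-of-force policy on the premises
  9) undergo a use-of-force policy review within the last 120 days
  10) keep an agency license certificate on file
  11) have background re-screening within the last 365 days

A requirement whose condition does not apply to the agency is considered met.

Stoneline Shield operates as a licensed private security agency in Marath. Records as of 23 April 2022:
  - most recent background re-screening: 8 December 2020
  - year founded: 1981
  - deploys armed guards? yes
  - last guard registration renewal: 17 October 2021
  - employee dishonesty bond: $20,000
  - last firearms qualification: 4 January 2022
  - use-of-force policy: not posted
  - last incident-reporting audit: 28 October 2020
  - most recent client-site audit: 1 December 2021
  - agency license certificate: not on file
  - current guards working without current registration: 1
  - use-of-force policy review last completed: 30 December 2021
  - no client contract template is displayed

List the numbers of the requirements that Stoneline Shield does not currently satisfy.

1, 2, 3, 5, 6, 7, 8, 10, 11

1. employee dishonesty bond $20,000 < $35,000 → not met
2. incident-reporting audit 542 days ago vs limit 365 → not met
3. guards working without current registration 1 > 0 → not met
4. firearms qualification 109 days ago vs limit 120 → met
5. condition 'deploys armed guards' holds; client-site audit 143 days ago vs limit 120 → not met
6. client contract template absent → not met
7. guard registration renewal 188 days ago vs limit 180 → not met
8. use-of-force policy absent → not met
9. use-of-force policy review 114 days ago vs limit 120 → met
10. agency license certificate absent → not met
11. background re-screening 501 days ago vs limit 365 → not met
Not met: 1, 2, 3, 5, 6, 7, 8, 10, 11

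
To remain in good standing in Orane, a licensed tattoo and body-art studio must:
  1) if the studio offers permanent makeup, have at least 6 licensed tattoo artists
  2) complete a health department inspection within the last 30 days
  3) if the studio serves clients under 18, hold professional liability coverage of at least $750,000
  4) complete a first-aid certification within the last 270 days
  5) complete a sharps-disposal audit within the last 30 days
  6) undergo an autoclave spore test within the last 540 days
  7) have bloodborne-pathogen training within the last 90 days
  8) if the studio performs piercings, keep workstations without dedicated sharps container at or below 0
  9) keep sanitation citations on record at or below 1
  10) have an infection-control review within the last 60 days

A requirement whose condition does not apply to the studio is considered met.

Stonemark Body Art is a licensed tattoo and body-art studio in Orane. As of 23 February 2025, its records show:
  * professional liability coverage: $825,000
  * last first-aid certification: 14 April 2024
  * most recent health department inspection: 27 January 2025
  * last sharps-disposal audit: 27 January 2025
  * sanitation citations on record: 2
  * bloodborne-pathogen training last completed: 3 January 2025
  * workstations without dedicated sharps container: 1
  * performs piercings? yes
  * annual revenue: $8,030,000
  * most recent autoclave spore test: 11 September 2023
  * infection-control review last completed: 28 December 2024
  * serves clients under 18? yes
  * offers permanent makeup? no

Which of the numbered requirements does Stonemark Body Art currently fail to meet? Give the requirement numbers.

1. condition 'offers permanent makeup' does not hold → requirement n/a → met
2. health department inspection 27 days ago vs limit 30 → met
3. condition 'serves clients under 18' holds; professional liability coverage $825,000 ≥ $750,000 → met
4. first-aid certification 315 days ago vs limit 270 → not met
5. sharps-disposal audit 27 days ago vs limit 30 → met
6. autoclave spore test 531 days ago vs limit 540 → met
7. bloodborne-pathogen training 51 days ago vs limit 90 → met
8. condition 'performs piercings' holds; workstations without dedicated sharps container 1 > 0 → not met
9. sanitation citations on record 2 > 1 → not met
10. infection-control review 57 days ago vs limit 60 → met
Not met: 4, 8, 9

4, 8, 9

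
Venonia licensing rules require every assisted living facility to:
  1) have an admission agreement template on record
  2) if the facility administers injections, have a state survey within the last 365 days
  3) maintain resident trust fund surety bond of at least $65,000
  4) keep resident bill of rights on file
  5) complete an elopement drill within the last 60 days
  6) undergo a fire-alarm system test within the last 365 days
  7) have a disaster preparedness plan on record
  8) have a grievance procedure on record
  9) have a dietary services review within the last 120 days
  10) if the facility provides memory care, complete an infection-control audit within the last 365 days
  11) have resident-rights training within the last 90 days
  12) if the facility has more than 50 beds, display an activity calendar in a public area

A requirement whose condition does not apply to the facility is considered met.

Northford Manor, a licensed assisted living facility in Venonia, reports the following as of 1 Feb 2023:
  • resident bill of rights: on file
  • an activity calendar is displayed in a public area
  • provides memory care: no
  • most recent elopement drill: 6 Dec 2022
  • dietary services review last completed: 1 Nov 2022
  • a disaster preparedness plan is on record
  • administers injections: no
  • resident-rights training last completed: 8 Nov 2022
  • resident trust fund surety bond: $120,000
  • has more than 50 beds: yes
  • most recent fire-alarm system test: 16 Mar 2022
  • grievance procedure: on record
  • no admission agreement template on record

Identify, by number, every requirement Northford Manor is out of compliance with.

1

1. admission agreement template absent → not met
2. condition 'administers injections' does not hold → requirement n/a → met
3. resident trust fund surety bond $120,000 ≥ $65,000 → met
4. resident bill of rights present → met
5. elopement drill 57 days ago vs limit 60 → met
6. fire-alarm system test 322 days ago vs limit 365 → met
7. disaster preparedness plan present → met
8. grievance procedure present → met
9. dietary services review 92 days ago vs limit 120 → met
10. condition 'provides memory care' does not hold → requirement n/a → met
11. resident-rights training 85 days ago vs limit 90 → met
12. condition 'has more than 50 beds' holds; activity calendar present → met
Not met: 1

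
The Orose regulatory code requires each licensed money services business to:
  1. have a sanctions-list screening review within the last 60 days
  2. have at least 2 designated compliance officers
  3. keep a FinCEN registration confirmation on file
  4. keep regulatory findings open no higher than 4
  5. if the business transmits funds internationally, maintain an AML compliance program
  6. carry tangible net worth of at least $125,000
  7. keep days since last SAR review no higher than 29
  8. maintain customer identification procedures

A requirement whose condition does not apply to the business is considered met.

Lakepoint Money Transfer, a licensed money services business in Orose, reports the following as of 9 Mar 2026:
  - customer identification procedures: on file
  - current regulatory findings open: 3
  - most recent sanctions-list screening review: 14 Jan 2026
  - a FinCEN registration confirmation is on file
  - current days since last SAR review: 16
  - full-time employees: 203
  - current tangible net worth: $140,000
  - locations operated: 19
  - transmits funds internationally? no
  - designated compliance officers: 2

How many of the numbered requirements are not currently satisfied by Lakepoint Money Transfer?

1. sanctions-list screening review 54 days ago vs limit 60 → met
2. designated compliance officers 2 ≥ 2 → met
3. FinCEN registration confirmation present → met
4. regulatory findings open 3 ≤ 4 → met
5. condition 'transmits funds internationally' does not hold → requirement n/a → met
6. tangible net worth $140,000 ≥ $125,000 → met
7. days since last SAR review 16 ≤ 29 → met
8. customer identification procedures present → met
Not met: 0 of 8

0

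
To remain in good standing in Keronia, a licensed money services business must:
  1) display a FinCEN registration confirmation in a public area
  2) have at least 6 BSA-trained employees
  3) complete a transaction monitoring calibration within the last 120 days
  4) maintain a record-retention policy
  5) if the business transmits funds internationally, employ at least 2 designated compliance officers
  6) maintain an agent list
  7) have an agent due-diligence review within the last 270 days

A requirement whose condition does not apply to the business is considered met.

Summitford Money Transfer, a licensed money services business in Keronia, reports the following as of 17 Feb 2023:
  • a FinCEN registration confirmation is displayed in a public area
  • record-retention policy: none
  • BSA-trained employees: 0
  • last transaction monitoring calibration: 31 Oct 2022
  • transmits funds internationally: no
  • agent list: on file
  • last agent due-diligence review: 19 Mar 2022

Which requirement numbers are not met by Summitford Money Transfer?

1. FinCEN registration confirmation present → met
2. BSA-trained employees 0 < 6 → not met
3. transaction monitoring calibration 109 days ago vs limit 120 → met
4. record-retention policy absent → not met
5. condition 'transmits funds internationally' does not hold → requirement n/a → met
6. agent list present → met
7. agent due-diligence review 335 days ago vs limit 270 → not met
Not met: 2, 4, 7

2, 4, 7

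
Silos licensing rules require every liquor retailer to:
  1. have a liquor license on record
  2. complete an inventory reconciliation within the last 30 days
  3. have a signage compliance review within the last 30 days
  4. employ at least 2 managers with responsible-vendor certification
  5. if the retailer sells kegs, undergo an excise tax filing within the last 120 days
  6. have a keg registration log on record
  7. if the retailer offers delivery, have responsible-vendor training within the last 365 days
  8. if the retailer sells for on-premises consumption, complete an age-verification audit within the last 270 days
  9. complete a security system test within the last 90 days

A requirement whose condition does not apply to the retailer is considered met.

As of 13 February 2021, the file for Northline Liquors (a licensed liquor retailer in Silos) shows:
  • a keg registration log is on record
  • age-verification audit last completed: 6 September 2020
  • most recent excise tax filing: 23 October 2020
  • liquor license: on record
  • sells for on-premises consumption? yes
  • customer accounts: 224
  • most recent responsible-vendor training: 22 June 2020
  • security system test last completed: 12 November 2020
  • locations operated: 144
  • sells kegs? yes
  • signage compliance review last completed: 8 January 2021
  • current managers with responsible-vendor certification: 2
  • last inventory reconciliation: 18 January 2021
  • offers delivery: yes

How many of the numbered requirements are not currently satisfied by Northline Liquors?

2

1. liquor license present → met
2. inventory reconciliation 26 days ago vs limit 30 → met
3. signage compliance review 36 days ago vs limit 30 → not met
4. managers with responsible-vendor certification 2 ≥ 2 → met
5. condition 'sells kegs' holds; excise tax filing 113 days ago vs limit 120 → met
6. keg registration log present → met
7. condition 'offers delivery' holds; responsible-vendor training 236 days ago vs limit 365 → met
8. condition 'sells for on-premises consumption' holds; age-verification audit 160 days ago vs limit 270 → met
9. security system test 93 days ago vs limit 90 → not met
Not met: 2 of 9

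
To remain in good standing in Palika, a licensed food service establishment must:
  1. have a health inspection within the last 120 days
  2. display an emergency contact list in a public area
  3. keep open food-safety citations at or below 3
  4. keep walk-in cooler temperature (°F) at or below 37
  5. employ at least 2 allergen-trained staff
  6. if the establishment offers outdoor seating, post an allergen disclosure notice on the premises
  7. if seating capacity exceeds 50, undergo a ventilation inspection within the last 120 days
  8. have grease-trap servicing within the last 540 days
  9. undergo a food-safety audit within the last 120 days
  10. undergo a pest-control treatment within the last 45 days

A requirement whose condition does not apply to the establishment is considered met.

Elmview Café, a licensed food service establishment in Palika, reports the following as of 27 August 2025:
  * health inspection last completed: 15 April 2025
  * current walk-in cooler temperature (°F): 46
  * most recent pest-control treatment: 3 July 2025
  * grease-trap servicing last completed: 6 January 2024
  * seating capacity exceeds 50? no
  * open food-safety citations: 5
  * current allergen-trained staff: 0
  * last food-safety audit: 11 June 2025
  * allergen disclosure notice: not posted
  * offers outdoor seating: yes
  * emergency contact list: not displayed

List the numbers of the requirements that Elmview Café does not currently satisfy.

1, 2, 3, 4, 5, 6, 8, 10

1. health inspection 134 days ago vs limit 120 → not met
2. emergency contact list absent → not met
3. open food-safety citations 5 > 3 → not met
4. walk-in cooler temperature (°F) 46 > 37 → not met
5. allergen-trained staff 0 < 2 → not met
6. condition 'offers outdoor seating' holds; allergen disclosure notice absent → not met
7. condition 'seating capacity exceeds 50' does not hold → requirement n/a → met
8. grease-trap servicing 599 days ago vs limit 540 → not met
9. food-safety audit 77 days ago vs limit 120 → met
10. pest-control treatment 55 days ago vs limit 45 → not met
Not met: 1, 2, 3, 4, 5, 6, 8, 10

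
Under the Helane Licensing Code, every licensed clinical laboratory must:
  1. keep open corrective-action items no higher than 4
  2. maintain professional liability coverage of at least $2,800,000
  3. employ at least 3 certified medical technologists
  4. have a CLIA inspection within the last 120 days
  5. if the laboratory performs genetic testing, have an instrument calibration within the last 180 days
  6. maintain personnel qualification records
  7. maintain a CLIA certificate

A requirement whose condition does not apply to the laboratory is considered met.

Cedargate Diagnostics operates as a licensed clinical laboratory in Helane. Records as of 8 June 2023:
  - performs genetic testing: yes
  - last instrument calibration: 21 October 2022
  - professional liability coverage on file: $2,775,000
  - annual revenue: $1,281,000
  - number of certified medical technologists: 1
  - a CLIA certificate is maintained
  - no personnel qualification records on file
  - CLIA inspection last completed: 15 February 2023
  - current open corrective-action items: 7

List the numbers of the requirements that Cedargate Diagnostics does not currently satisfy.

1, 2, 3, 5, 6

1. open corrective-action items 7 > 4 → not met
2. professional liability coverage $2,775,000 < $2,800,000 → not met
3. certified medical technologists 1 < 3 → not met
4. CLIA inspection 113 days ago vs limit 120 → met
5. condition 'performs genetic testing' holds; instrument calibration 230 days ago vs limit 180 → not met
6. personnel qualification records absent → not met
7. CLIA certificate present → met
Not met: 1, 2, 3, 5, 6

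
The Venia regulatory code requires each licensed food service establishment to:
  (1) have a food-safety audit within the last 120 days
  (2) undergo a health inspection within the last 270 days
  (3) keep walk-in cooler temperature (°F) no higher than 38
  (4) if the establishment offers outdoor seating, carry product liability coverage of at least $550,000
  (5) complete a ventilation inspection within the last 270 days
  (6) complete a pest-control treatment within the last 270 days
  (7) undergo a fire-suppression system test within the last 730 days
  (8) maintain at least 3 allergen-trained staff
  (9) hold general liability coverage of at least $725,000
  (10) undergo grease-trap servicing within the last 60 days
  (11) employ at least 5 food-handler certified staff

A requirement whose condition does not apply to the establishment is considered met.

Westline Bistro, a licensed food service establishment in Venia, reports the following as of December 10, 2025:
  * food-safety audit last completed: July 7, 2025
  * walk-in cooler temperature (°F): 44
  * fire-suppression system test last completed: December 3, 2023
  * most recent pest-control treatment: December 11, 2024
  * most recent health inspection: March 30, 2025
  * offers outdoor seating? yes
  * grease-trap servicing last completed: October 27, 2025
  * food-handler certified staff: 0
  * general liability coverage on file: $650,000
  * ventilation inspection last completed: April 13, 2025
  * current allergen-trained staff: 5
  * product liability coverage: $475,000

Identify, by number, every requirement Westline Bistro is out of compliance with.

1, 3, 4, 6, 7, 9, 11

1. food-safety audit 156 days ago vs limit 120 → not met
2. health inspection 255 days ago vs limit 270 → met
3. walk-in cooler temperature (°F) 44 > 38 → not met
4. condition 'offers outdoor seating' holds; product liability coverage $475,000 < $550,000 → not met
5. ventilation inspection 241 days ago vs limit 270 → met
6. pest-control treatment 364 days ago vs limit 270 → not met
7. fire-suppression system test 738 days ago vs limit 730 → not met
8. allergen-trained staff 5 ≥ 3 → met
9. general liability coverage $650,000 < $725,000 → not met
10. grease-trap servicing 44 days ago vs limit 60 → met
11. food-handler certified staff 0 < 5 → not met
Not met: 1, 3, 4, 6, 7, 9, 11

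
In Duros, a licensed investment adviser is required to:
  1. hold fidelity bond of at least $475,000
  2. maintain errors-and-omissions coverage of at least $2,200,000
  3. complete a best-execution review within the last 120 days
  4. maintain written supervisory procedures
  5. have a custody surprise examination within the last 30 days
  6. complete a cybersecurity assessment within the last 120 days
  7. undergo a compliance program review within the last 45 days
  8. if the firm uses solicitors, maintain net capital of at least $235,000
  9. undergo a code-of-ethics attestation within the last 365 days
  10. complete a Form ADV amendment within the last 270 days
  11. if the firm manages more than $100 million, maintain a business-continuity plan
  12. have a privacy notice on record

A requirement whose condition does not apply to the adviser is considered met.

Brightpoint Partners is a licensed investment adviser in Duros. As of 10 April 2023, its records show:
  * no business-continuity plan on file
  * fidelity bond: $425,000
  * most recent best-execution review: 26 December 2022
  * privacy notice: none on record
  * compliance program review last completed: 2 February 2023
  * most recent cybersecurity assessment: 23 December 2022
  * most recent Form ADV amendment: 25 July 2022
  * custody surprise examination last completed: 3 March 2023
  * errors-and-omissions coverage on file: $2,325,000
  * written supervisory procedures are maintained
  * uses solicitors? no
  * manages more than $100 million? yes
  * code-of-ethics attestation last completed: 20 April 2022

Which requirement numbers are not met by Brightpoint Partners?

1. fidelity bond $425,000 < $475,000 → not met
2. errors-and-omissions coverage $2,325,000 ≥ $2,200,000 → met
3. best-execution review 105 days ago vs limit 120 → met
4. written supervisory procedures present → met
5. custody surprise examination 38 days ago vs limit 30 → not met
6. cybersecurity assessment 108 days ago vs limit 120 → met
7. compliance program review 67 days ago vs limit 45 → not met
8. condition 'uses solicitors' does not hold → requirement n/a → met
9. code-of-ethics attestation 355 days ago vs limit 365 → met
10. Form ADV amendment 259 days ago vs limit 270 → met
11. condition 'manages more than $100 million' holds; business-continuity plan absent → not met
12. privacy notice absent → not met
Not met: 1, 5, 7, 11, 12

1, 5, 7, 11, 12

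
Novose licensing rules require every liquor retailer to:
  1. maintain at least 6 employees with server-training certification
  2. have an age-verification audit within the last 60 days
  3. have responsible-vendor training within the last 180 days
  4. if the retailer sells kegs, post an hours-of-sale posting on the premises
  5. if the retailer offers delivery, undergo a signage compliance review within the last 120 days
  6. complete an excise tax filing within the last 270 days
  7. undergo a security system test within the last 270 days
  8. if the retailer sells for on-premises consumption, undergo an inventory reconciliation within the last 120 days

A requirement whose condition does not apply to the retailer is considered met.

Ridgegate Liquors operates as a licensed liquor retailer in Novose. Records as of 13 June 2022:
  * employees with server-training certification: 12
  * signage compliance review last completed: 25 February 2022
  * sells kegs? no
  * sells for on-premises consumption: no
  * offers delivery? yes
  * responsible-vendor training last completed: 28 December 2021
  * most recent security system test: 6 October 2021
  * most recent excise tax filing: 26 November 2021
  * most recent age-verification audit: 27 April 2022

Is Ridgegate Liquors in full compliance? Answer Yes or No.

1. employees with server-training certification 12 ≥ 6 → met
2. age-verification audit 47 days ago vs limit 60 → met
3. responsible-vendor training 167 days ago vs limit 180 → met
4. condition 'sells kegs' does not hold → requirement n/a → met
5. condition 'offers delivery' holds; signage compliance review 108 days ago vs limit 120 → met
6. excise tax filing 199 days ago vs limit 270 → met
7. security system test 250 days ago vs limit 270 → met
8. condition 'sells for on-premises consumption' does not hold → requirement n/a → met
All met.

Yes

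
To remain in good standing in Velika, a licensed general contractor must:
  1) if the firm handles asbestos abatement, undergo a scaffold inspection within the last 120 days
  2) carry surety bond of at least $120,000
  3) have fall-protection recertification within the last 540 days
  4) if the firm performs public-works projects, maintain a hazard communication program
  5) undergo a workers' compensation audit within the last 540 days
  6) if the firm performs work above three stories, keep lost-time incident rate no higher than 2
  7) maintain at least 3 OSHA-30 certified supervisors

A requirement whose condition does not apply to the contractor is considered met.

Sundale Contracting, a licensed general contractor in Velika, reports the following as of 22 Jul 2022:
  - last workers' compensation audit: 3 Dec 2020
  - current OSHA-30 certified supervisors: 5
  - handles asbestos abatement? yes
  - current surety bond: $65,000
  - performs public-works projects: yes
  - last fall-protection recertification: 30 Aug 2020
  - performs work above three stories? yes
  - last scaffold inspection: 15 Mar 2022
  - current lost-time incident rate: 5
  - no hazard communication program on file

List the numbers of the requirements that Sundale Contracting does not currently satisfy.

1. condition 'handles asbestos abatement' holds; scaffold inspection 129 days ago vs limit 120 → not met
2. surety bond $65,000 < $120,000 → not met
3. fall-protection recertification 691 days ago vs limit 540 → not met
4. condition 'performs public-works projects' holds; hazard communication program absent → not met
5. workers' compensation audit 596 days ago vs limit 540 → not met
6. condition 'performs work above three stories' holds; lost-time incident rate 5 > 2 → not met
7. OSHA-30 certified supervisors 5 ≥ 3 → met
Not met: 1, 2, 3, 4, 5, 6

1, 2, 3, 4, 5, 6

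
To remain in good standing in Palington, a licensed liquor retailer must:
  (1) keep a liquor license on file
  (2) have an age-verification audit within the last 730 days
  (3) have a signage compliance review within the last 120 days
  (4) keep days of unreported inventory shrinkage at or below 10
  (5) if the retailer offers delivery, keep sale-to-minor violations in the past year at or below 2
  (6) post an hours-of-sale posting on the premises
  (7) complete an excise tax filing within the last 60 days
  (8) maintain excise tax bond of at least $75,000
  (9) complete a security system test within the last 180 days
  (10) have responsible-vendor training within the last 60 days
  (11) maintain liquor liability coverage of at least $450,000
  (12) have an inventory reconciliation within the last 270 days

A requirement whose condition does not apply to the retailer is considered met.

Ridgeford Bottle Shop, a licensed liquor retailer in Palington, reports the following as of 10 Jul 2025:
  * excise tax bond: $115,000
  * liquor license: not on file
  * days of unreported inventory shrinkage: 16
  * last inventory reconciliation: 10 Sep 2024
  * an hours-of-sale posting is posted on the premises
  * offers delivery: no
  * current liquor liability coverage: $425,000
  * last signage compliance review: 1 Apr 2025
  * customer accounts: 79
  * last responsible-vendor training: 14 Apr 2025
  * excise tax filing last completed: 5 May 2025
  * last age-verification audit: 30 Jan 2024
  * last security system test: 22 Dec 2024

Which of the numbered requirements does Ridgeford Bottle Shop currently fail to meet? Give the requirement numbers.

1. liquor license absent → not met
2. age-verification audit 527 days ago vs limit 730 → met
3. signage compliance review 100 days ago vs limit 120 → met
4. days of unreported inventory shrinkage 16 > 10 → not met
5. condition 'offers delivery' does not hold → requirement n/a → met
6. hours-of-sale posting present → met
7. excise tax filing 66 days ago vs limit 60 → not met
8. excise tax bond $115,000 ≥ $75,000 → met
9. security system test 200 days ago vs limit 180 → not met
10. responsible-vendor training 87 days ago vs limit 60 → not met
11. liquor liability coverage $425,000 < $450,000 → not met
12. inventory reconciliation 303 days ago vs limit 270 → not met
Not met: 1, 4, 7, 9, 10, 11, 12

1, 4, 7, 9, 10, 11, 12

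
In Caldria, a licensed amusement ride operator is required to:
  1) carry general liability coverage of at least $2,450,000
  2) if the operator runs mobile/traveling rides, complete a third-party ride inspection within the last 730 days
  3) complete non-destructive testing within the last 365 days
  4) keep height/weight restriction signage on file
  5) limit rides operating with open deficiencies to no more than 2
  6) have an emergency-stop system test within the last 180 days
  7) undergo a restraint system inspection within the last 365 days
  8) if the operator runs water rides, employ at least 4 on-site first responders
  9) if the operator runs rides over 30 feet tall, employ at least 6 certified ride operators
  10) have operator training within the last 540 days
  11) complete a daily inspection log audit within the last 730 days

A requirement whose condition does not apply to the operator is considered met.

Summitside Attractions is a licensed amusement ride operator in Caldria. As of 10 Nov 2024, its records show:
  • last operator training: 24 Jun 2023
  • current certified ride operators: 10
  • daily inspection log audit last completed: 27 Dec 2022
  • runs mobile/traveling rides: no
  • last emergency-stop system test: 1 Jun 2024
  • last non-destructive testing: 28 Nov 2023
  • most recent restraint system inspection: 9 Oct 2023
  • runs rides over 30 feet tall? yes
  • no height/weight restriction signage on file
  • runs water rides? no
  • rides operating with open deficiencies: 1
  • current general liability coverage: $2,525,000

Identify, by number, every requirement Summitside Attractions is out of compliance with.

1. general liability coverage $2,525,000 ≥ $2,450,000 → met
2. condition 'runs mobile/traveling rides' does not hold → requirement n/a → met
3. non-destructive testing 348 days ago vs limit 365 → met
4. height/weight restriction signage absent → not met
5. rides operating with open deficiencies 1 ≤ 2 → met
6. emergency-stop system test 162 days ago vs limit 180 → met
7. restraint system inspection 398 days ago vs limit 365 → not met
8. condition 'runs water rides' does not hold → requirement n/a → met
9. condition 'runs rides over 30 feet tall' holds; certified ride operators 10 ≥ 6 → met
10. operator training 505 days ago vs limit 540 → met
11. daily inspection log audit 684 days ago vs limit 730 → met
Not met: 4, 7

4, 7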